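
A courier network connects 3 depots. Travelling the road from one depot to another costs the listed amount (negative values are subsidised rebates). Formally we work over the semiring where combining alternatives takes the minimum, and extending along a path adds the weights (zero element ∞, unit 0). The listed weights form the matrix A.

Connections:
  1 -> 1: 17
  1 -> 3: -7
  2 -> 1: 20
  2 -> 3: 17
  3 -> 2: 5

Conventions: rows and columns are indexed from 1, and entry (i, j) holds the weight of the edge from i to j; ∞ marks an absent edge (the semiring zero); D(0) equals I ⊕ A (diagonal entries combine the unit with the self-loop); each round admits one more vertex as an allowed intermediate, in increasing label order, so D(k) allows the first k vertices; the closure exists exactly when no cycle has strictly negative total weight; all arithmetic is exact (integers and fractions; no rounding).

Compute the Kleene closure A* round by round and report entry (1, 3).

D(0):
  [0, ∞, -7]
  [20, 0, 17]
  [∞, 5, 0]
D(1):
  [0, ∞, -7]
  [20, 0, 13]
  [∞, 5, 0]
D(2):
  [0, ∞, -7]
  [20, 0, 13]
  [25, 5, 0]
D(3):
  [0, -2, -7]
  [20, 0, 13]
  [25, 5, 0]
Answer: A*[1][3] = -7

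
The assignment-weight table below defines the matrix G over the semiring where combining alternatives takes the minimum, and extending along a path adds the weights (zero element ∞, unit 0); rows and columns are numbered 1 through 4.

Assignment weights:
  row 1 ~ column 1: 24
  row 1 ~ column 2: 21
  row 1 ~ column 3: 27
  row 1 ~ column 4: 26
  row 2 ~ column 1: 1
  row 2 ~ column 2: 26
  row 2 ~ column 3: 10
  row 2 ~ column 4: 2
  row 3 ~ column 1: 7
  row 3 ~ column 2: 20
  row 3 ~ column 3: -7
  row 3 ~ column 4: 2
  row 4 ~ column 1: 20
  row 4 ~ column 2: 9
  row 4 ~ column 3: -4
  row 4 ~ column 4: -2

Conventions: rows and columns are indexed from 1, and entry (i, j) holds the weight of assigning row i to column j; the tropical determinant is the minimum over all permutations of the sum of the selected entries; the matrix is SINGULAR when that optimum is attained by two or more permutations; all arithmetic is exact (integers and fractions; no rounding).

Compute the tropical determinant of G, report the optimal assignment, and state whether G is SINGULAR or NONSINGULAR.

σ = (1, 2, 3, 4): 24 + 26 + (-7) + (-2) = 41
σ = (1, 2, 4, 3): 24 + 26 + 2 + (-4) = 48
σ = (1, 3, 2, 4): 24 + 10 + 20 + (-2) = 52
σ = (1, 3, 4, 2): 24 + 10 + 2 + 9 = 45
σ = (1, 4, 2, 3): 24 + 2 + 20 + (-4) = 42
σ = (1, 4, 3, 2): 24 + 2 + (-7) + 9 = 28
σ = (2, 1, 3, 4): 21 + 1 + (-7) + (-2) = 13
σ = (2, 1, 4, 3): 21 + 1 + 2 + (-4) = 20
σ = (2, 3, 1, 4): 21 + 10 + 7 + (-2) = 36
σ = (2, 3, 4, 1): 21 + 10 + 2 + 20 = 53
σ = (2, 4, 1, 3): 21 + 2 + 7 + (-4) = 26
σ = (2, 4, 3, 1): 21 + 2 + (-7) + 20 = 36
σ = (3, 1, 2, 4): 27 + 1 + 20 + (-2) = 46
σ = (3, 1, 4, 2): 27 + 1 + 2 + 9 = 39
σ = (3, 2, 1, 4): 27 + 26 + 7 + (-2) = 58
σ = (3, 2, 4, 1): 27 + 26 + 2 + 20 = 75
σ = (3, 4, 1, 2): 27 + 2 + 7 + 9 = 45
σ = (3, 4, 2, 1): 27 + 2 + 20 + 20 = 69
σ = (4, 1, 2, 3): 26 + 1 + 20 + (-4) = 43
σ = (4, 1, 3, 2): 26 + 1 + (-7) + 9 = 29
σ = (4, 2, 1, 3): 26 + 26 + 7 + (-4) = 55
σ = (4, 2, 3, 1): 26 + 26 + (-7) + 20 = 65
σ = (4, 3, 1, 2): 26 + 10 + 7 + 9 = 52
σ = (4, 3, 2, 1): 26 + 10 + 20 + 20 = 76
Optimal value attained by: σ = (2, 1, 3, 4).
Answer: det⊕(G) = 13; verdict: NONSINGULAR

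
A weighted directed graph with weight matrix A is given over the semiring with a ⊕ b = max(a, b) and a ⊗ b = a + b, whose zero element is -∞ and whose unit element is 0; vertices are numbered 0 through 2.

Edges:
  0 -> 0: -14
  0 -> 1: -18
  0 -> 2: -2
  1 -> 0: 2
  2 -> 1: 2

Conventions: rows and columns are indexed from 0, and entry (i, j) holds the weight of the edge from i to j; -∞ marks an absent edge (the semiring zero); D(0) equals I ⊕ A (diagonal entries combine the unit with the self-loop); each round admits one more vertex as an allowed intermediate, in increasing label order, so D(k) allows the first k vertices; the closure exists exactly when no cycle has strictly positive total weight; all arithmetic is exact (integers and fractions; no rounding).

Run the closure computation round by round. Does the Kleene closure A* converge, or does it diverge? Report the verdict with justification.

D(0):
  [0, -18, -2]
  [2, 0, -∞]
  [-∞, 2, 0]
D(1):
  [0, -18, -2]
  [2, 0, 0]
  [-∞, 2, 0]
Detection: at round 2, diagonal entry (2, 2) turns strictly positive.
Key observation: the cycle 2->1->0->2 has total weight 2 + 2 + (-2), which is strictly positive.
Answer: DIVERGES — positive cycle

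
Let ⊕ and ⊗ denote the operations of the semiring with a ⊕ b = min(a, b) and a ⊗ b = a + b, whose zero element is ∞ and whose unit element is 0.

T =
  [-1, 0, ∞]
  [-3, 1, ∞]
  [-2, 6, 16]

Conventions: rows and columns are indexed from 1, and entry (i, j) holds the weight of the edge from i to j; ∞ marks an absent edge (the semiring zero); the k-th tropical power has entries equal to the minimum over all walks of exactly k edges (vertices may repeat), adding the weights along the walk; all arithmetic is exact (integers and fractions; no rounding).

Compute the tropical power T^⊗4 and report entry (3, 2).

T^⊗2:
  [-3, -1, ∞]
  [-4, -3, ∞]
  [-3, -2, 32]
T^⊗3:
  [-4, -3, ∞]
  [-6, -4, ∞]
  [-5, -3, 48]
T^⊗4:
  [-6, -4, ∞]
  [-7, -6, ∞]
  [-6, -5, 64]
Key observation: the optimum is the walk 3->1->2->1->2, with weight (-2) + 0 + (-3) + 0 = -5.
Optimal value attained by: walk 3->1->2->1->2.
Answer: (T^⊗4)[3][2] = -5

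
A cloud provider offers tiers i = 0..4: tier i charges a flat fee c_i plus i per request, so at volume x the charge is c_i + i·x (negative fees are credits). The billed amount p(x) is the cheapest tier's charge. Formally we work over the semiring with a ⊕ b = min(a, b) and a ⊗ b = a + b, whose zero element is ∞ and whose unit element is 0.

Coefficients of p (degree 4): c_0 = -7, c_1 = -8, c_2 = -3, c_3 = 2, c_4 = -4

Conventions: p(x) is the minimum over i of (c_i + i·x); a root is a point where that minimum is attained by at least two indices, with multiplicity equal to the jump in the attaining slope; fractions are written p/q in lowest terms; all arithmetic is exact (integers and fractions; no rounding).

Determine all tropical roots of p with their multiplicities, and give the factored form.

hull edge (i=0, c=-7) to (i=1, c=-8): slope -1, span 1
hull edge (i=1, c=-8) to (i=4, c=-4): slope 4/3, span 3
Factored form: p(x) = -4 ⊗ (x ⊕ (-4/3)) ⊗ (x ⊕ (-4/3)) ⊗ (x ⊕ (-4/3)) ⊗ (x ⊕ 1)
Answer: roots = -4/3 (mult 3), 1 (mult 1)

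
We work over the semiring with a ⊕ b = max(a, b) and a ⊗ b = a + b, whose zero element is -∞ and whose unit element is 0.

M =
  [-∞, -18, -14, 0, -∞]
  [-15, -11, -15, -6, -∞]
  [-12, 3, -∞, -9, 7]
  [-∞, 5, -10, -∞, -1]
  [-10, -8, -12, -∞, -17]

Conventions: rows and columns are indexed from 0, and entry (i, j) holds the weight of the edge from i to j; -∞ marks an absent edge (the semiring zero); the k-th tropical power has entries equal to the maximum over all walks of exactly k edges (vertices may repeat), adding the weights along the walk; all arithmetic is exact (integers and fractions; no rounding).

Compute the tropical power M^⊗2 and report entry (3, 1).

M^⊗2:
  [-26, 5, -10, -23, -1]
  [-26, -1, -16, -15, -7]
  [-3, -1, -5, -3, -10]
  [-10, -6, -10, -1, -3]
  [-23, -9, -23, -10, -5]
Key observation: the optimum is the walk 3->1->1, with weight 5 + (-11) = -6.
Optimal value attained by: walk 3->1->1.
Answer: (M^⊗2)[3][1] = -6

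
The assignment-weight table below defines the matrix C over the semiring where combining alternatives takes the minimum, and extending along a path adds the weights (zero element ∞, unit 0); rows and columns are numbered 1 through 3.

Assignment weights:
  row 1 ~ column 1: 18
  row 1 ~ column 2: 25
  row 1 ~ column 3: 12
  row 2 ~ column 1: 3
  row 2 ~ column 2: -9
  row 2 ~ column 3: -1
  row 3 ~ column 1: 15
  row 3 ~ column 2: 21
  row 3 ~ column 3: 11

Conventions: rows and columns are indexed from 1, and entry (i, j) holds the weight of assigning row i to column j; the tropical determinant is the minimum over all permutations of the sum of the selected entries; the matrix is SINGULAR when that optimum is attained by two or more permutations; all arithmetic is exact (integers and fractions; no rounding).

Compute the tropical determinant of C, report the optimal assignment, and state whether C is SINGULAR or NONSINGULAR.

σ = (1, 2, 3): 18 + (-9) + 11 = 20
σ = (1, 3, 2): 18 + (-1) + 21 = 38
σ = (2, 1, 3): 25 + 3 + 11 = 39
σ = (2, 3, 1): 25 + (-1) + 15 = 39
σ = (3, 1, 2): 12 + 3 + 21 = 36
σ = (3, 2, 1): 12 + (-9) + 15 = 18
Optimal value attained by: σ = (3, 2, 1).
Answer: det⊕(C) = 18; verdict: NONSINGULAR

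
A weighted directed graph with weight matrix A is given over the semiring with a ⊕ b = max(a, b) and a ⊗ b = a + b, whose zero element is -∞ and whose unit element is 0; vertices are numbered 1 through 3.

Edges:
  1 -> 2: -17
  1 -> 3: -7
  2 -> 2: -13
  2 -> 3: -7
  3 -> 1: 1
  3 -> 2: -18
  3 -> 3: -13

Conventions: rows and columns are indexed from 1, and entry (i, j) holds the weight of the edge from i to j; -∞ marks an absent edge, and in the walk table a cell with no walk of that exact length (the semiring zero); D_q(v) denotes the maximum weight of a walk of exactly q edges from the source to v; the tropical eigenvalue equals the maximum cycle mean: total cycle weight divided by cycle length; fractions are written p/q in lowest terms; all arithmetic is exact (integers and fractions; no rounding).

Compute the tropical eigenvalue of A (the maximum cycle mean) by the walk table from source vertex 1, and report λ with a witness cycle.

q=0: [0, -∞, -∞]
q=1: [-∞, -17, -7]
q=2: [-6, -25, -20]
q=3: [-19, -23, -13]
Optimal cycle mean attained by: cycle 1->3->1, total (-7) + 1, length 2.
Answer: λ = -3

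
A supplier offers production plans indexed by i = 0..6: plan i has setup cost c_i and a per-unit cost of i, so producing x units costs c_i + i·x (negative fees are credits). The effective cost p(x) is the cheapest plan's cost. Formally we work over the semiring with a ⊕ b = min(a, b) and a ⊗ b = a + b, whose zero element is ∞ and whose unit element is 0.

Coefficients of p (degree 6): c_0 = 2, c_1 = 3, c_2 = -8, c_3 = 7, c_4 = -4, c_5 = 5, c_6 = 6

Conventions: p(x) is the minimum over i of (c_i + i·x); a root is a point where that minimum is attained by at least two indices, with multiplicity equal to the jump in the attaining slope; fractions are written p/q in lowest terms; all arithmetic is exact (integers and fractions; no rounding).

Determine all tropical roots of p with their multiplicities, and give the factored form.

hull edge (i=0, c=2) to (i=2, c=-8): slope -5, span 2
hull edge (i=2, c=-8) to (i=4, c=-4): slope 2, span 2
hull edge (i=4, c=-4) to (i=6, c=6): slope 5, span 2
Factored form: p(x) = 6 ⊗ (x ⊕ (-5)) ⊗ (x ⊕ (-5)) ⊗ (x ⊕ (-2)) ⊗ (x ⊕ (-2)) ⊗ (x ⊕ 5) ⊗ (x ⊕ 5)
Answer: roots = -5 (mult 2), -2 (mult 2), 5 (mult 2)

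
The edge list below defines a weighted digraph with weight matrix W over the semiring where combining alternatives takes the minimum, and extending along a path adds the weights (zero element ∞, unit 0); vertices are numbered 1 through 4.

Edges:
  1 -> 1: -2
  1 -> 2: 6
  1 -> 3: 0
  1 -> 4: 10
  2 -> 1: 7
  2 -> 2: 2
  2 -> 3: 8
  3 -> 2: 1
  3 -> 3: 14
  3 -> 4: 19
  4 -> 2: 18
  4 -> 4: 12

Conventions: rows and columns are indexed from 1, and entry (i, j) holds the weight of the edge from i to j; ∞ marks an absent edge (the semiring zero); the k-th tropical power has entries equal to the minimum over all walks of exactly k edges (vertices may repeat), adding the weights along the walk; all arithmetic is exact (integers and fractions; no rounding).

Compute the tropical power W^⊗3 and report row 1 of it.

W^⊗2:
  [-4, 1, -2, 8]
  [5, 4, 7, 17]
  [8, 3, 9, 31]
  [25, 20, 26, 24]
W^⊗3:
  [-6, -1, -4, 6]
  [3, 6, 5, 15]
  [6, 5, 8, 18]
  [23, 22, 25, 35]
Answer: row 1 of W^⊗3 = [-6, -1, -4, 6]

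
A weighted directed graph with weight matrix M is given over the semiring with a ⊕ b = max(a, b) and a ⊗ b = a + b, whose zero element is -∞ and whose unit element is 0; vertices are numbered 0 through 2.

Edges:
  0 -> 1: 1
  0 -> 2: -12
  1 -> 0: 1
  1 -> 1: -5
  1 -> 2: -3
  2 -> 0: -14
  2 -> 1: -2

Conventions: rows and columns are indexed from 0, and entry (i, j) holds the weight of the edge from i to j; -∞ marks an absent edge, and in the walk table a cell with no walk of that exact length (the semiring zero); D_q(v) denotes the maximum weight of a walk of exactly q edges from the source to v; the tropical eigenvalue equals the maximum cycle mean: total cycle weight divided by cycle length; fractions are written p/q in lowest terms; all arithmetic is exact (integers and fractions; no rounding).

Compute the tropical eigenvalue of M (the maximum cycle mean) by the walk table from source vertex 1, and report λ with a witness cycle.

q=0: [-∞, 0, -∞]
q=1: [1, -5, -3]
q=2: [-4, 2, -8]
q=3: [3, -3, -1]
Optimal cycle mean attained by: cycle 0->1->0, total 1 + 1, length 2.
Answer: λ = 1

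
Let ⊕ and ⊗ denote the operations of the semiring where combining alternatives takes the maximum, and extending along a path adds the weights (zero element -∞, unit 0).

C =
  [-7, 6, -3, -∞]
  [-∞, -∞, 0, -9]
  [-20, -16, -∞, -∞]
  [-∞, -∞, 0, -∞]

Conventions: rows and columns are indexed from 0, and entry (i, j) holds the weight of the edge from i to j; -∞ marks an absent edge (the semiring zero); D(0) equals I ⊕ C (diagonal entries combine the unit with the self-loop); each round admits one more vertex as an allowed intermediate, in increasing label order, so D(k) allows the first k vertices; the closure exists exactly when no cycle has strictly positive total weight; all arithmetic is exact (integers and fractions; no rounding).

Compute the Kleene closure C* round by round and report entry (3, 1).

D(0):
  [0, 6, -3, -∞]
  [-∞, 0, 0, -9]
  [-20, -16, 0, -∞]
  [-∞, -∞, 0, 0]
D(1):
  [0, 6, -3, -∞]
  [-∞, 0, 0, -9]
  [-20, -14, 0, -∞]
  [-∞, -∞, 0, 0]
D(2):
  [0, 6, 6, -3]
  [-∞, 0, 0, -9]
  [-20, -14, 0, -23]
  [-∞, -∞, 0, 0]
D(3):
  [0, 6, 6, -3]
  [-20, 0, 0, -9]
  [-20, -14, 0, -23]
  [-20, -14, 0, 0]
D(4):
  [0, 6, 6, -3]
  [-20, 0, 0, -9]
  [-20, -14, 0, -23]
  [-20, -14, 0, 0]
Answer: C*[3][1] = -14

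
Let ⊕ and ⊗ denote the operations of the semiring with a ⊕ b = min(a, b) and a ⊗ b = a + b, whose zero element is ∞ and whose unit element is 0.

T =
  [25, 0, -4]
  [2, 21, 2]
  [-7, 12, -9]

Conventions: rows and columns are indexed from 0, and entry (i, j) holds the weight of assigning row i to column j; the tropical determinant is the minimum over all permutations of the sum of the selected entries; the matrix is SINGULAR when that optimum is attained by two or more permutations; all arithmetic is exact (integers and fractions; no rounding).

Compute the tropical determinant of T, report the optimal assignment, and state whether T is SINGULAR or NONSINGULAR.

σ = (0, 1, 2): 25 + 21 + (-9) = 37
σ = (0, 2, 1): 25 + 2 + 12 = 39
σ = (1, 0, 2): 0 + 2 + (-9) = -7
σ = (1, 2, 0): 0 + 2 + (-7) = -5
σ = (2, 0, 1): (-4) + 2 + 12 = 10
σ = (2, 1, 0): (-4) + 21 + (-7) = 10
Optimal value attained by: σ = (1, 0, 2).
Answer: det⊕(T) = -7; verdict: NONSINGULAR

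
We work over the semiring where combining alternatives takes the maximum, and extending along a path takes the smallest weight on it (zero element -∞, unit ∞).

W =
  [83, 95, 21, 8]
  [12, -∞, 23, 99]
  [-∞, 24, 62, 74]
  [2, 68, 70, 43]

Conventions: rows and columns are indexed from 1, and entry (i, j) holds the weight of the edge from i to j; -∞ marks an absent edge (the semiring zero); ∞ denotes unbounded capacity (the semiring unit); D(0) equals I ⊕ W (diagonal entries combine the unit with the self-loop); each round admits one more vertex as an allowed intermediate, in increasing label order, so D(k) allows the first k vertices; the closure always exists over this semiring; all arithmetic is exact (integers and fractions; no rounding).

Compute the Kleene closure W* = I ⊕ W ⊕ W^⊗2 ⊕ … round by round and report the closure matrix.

D(0):
  [∞, 95, 21, 8]
  [12, ∞, 23, 99]
  [-∞, 24, ∞, 74]
  [2, 68, 70, ∞]
D(1):
  [∞, 95, 21, 8]
  [12, ∞, 23, 99]
  [-∞, 24, ∞, 74]
  [2, 68, 70, ∞]
D(2):
  [∞, 95, 23, 95]
  [12, ∞, 23, 99]
  [12, 24, ∞, 74]
  [12, 68, 70, ∞]
D(3):
  [∞, 95, 23, 95]
  [12, ∞, 23, 99]
  [12, 24, ∞, 74]
  [12, 68, 70, ∞]
D(4):
  [∞, 95, 70, 95]
  [12, ∞, 70, 99]
  [12, 68, ∞, 74]
  [12, 68, 70, ∞]
Answer: W* = [[∞, 95, 70, 95], [12, ∞, 70, 99], [12, 68, ∞, 74], [12, 68, 70, ∞]]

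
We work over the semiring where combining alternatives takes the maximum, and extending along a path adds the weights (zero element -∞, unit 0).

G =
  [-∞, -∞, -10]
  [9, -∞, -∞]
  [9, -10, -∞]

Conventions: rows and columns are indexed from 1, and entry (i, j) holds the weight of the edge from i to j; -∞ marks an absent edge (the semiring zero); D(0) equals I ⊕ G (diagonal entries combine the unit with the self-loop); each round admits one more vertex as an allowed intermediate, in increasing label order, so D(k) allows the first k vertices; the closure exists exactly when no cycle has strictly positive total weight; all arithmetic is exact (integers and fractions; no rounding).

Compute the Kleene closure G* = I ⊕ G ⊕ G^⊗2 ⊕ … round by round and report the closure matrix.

D(0):
  [0, -∞, -10]
  [9, 0, -∞]
  [9, -10, 0]
D(1):
  [0, -∞, -10]
  [9, 0, -1]
  [9, -10, 0]
D(2):
  [0, -∞, -10]
  [9, 0, -1]
  [9, -10, 0]
D(3):
  [0, -20, -10]
  [9, 0, -1]
  [9, -10, 0]
Answer: G* = [[0, -20, -10], [9, 0, -1], [9, -10, 0]]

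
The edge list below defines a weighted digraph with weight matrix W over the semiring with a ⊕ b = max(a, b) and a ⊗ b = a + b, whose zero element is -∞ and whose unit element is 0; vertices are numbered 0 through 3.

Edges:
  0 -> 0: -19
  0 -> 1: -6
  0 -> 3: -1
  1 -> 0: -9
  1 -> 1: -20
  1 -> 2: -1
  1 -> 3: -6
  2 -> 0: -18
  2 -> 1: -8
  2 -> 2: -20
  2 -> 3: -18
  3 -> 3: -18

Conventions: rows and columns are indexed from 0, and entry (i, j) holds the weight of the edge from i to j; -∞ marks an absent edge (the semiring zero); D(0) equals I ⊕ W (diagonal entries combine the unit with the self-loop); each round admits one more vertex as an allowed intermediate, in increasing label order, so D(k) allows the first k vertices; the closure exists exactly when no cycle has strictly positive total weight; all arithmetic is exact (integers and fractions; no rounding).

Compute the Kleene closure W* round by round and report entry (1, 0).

D(0):
  [0, -6, -∞, -1]
  [-9, 0, -1, -6]
  [-18, -8, 0, -18]
  [-∞, -∞, -∞, 0]
D(1):
  [0, -6, -∞, -1]
  [-9, 0, -1, -6]
  [-18, -8, 0, -18]
  [-∞, -∞, -∞, 0]
D(2):
  [0, -6, -7, -1]
  [-9, 0, -1, -6]
  [-17, -8, 0, -14]
  [-∞, -∞, -∞, 0]
D(3):
  [0, -6, -7, -1]
  [-9, 0, -1, -6]
  [-17, -8, 0, -14]
  [-∞, -∞, -∞, 0]
D(4):
  [0, -6, -7, -1]
  [-9, 0, -1, -6]
  [-17, -8, 0, -14]
  [-∞, -∞, -∞, 0]
Answer: W*[1][0] = -9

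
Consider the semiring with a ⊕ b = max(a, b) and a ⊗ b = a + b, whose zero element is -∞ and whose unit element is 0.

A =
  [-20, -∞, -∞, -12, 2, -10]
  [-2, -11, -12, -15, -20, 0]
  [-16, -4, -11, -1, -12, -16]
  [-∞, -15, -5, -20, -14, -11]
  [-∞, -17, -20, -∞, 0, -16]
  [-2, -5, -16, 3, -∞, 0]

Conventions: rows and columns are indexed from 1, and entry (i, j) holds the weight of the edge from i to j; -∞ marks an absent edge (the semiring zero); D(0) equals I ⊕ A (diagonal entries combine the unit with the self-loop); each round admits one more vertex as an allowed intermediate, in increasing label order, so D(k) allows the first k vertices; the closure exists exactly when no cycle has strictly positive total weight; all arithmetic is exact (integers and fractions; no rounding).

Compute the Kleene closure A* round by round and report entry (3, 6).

D(0):
  [0, -∞, -∞, -12, 2, -10]
  [-2, 0, -12, -15, -20, 0]
  [-16, -4, 0, -1, -12, -16]
  [-∞, -15, -5, 0, -14, -11]
  [-∞, -17, -20, -∞, 0, -16]
  [-2, -5, -16, 3, -∞, 0]
D(1):
  [0, -∞, -∞, -12, 2, -10]
  [-2, 0, -12, -14, 0, 0]
  [-16, -4, 0, -1, -12, -16]
  [-∞, -15, -5, 0, -14, -11]
  [-∞, -17, -20, -∞, 0, -16]
  [-2, -5, -16, 3, 0, 0]
D(2):
  [0, -∞, -∞, -12, 2, -10]
  [-2, 0, -12, -14, 0, 0]
  [-6, -4, 0, -1, -4, -4]
  [-17, -15, -5, 0, -14, -11]
  [-19, -17, -20, -31, 0, -16]
  [-2, -5, -16, 3, 0, 0]
D(3):
  [0, -∞, -∞, -12, 2, -10]
  [-2, 0, -12, -13, 0, 0]
  [-6, -4, 0, -1, -4, -4]
  [-11, -9, -5, 0, -9, -9]
  [-19, -17, -20, -21, 0, -16]
  [-2, -5, -16, 3, 0, 0]
D(4):
  [0, -21, -17, -12, 2, -10]
  [-2, 0, -12, -13, 0, 0]
  [-6, -4, 0, -1, -4, -4]
  [-11, -9, -5, 0, -9, -9]
  [-19, -17, -20, -21, 0, -16]
  [-2, -5, -2, 3, 0, 0]
D(5):
  [0, -15, -17, -12, 2, -10]
  [-2, 0, -12, -13, 0, 0]
  [-6, -4, 0, -1, -4, -4]
  [-11, -9, -5, 0, -9, -9]
  [-19, -17, -20, -21, 0, -16]
  [-2, -5, -2, 3, 0, 0]
D(6):
  [0, -15, -12, -7, 2, -10]
  [-2, 0, -2, 3, 0, 0]
  [-6, -4, 0, -1, -4, -4]
  [-11, -9, -5, 0, -9, -9]
  [-18, -17, -18, -13, 0, -16]
  [-2, -5, -2, 3, 0, 0]
Answer: A*[3][6] = -4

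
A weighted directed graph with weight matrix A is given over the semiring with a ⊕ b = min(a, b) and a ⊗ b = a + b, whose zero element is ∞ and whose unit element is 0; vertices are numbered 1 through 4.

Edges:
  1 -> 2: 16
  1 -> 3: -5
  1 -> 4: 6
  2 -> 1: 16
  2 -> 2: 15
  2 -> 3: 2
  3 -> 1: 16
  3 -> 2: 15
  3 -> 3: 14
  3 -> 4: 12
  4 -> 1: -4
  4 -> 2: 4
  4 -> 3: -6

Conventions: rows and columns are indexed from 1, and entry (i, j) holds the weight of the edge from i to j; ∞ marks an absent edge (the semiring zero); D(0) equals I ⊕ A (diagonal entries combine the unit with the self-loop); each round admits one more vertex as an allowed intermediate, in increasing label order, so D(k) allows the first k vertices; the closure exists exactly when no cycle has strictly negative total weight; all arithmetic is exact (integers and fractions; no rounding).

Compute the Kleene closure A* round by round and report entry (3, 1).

D(0):
  [0, 16, -5, 6]
  [16, 0, 2, ∞]
  [16, 15, 0, 12]
  [-4, 4, -6, 0]
D(1):
  [0, 16, -5, 6]
  [16, 0, 2, 22]
  [16, 15, 0, 12]
  [-4, 4, -9, 0]
D(2):
  [0, 16, -5, 6]
  [16, 0, 2, 22]
  [16, 15, 0, 12]
  [-4, 4, -9, 0]
D(3):
  [0, 10, -5, 6]
  [16, 0, 2, 14]
  [16, 15, 0, 12]
  [-4, 4, -9, 0]
D(4):
  [0, 10, -5, 6]
  [10, 0, 2, 14]
  [8, 15, 0, 12]
  [-4, 4, -9, 0]
Answer: A*[3][1] = 8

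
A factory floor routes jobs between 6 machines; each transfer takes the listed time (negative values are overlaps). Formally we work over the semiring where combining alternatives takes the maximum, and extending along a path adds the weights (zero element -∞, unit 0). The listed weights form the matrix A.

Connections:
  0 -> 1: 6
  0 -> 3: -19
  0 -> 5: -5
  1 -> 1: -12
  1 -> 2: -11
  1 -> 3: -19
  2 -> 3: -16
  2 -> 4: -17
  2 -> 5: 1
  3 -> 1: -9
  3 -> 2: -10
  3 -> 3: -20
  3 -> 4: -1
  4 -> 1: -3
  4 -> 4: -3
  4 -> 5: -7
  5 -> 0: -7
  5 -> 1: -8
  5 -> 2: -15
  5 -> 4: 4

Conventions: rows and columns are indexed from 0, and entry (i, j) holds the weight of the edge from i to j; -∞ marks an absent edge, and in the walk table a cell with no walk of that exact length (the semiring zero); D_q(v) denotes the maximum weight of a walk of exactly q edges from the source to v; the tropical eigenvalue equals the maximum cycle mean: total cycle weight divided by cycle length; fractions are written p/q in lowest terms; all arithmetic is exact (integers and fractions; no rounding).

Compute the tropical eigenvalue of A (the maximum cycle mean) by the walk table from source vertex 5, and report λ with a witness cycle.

q=0: [-∞, -∞, -∞, -∞, -∞, 0]
q=1: [-7, -8, -15, -∞, 4, -∞]
q=2: [-∞, 1, -19, -26, 1, -3]
q=3: [-10, -2, -10, -18, 1, -6]
q=4: [-13, -2, -13, -21, -2, -6]
q=5: [-13, -5, -13, -21, -2, -9]
q=6: [-16, -5, -16, -24, -5, -9]
Optimal cycle mean attained by: cycle 4->5->4, total (-7) + 4, length 2.
Answer: λ = -3/2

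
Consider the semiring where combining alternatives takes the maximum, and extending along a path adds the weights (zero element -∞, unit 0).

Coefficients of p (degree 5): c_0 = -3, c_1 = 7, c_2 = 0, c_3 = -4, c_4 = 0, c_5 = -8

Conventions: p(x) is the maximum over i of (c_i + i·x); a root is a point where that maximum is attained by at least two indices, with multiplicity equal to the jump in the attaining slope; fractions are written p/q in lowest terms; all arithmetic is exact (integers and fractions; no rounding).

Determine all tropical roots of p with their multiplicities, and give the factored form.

hull edge (i=0, c=-3) to (i=1, c=7): slope 10, span 1
hull edge (i=1, c=7) to (i=4, c=0): slope -7/3, span 3
hull edge (i=4, c=0) to (i=5, c=-8): slope -8, span 1
Factored form: p(x) = -8 ⊗ (x ⊕ (-10)) ⊗ (x ⊕ 7/3) ⊗ (x ⊕ 7/3) ⊗ (x ⊕ 7/3) ⊗ (x ⊕ 8)
Answer: roots = -10 (mult 1), 7/3 (mult 3), 8 (mult 1)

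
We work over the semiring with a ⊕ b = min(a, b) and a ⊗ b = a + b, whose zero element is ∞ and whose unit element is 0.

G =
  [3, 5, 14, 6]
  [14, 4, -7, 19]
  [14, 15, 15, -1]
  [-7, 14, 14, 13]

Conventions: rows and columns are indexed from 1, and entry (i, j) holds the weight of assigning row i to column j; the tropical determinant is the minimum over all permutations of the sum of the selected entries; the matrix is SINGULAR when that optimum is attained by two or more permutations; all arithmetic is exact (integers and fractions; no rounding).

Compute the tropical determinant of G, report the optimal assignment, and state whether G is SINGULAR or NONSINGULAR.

σ = (1, 2, 3, 4): 3 + 4 + 15 + 13 = 35
σ = (1, 2, 4, 3): 3 + 4 + (-1) + 14 = 20
σ = (1, 3, 2, 4): 3 + (-7) + 15 + 13 = 24
σ = (1, 3, 4, 2): 3 + (-7) + (-1) + 14 = 9
σ = (1, 4, 2, 3): 3 + 19 + 15 + 14 = 51
σ = (1, 4, 3, 2): 3 + 19 + 15 + 14 = 51
σ = (2, 1, 3, 4): 5 + 14 + 15 + 13 = 47
σ = (2, 1, 4, 3): 5 + 14 + (-1) + 14 = 32
σ = (2, 3, 1, 4): 5 + (-7) + 14 + 13 = 25
σ = (2, 3, 4, 1): 5 + (-7) + (-1) + (-7) = -10
σ = (2, 4, 1, 3): 5 + 19 + 14 + 14 = 52
σ = (2, 4, 3, 1): 5 + 19 + 15 + (-7) = 32
σ = (3, 1, 2, 4): 14 + 14 + 15 + 13 = 56
σ = (3, 1, 4, 2): 14 + 14 + (-1) + 14 = 41
σ = (3, 2, 1, 4): 14 + 4 + 14 + 13 = 45
σ = (3, 2, 4, 1): 14 + 4 + (-1) + (-7) = 10
σ = (3, 4, 1, 2): 14 + 19 + 14 + 14 = 61
σ = (3, 4, 2, 1): 14 + 19 + 15 + (-7) = 41
σ = (4, 1, 2, 3): 6 + 14 + 15 + 14 = 49
σ = (4, 1, 3, 2): 6 + 14 + 15 + 14 = 49
σ = (4, 2, 1, 3): 6 + 4 + 14 + 14 = 38
σ = (4, 2, 3, 1): 6 + 4 + 15 + (-7) = 18
σ = (4, 3, 1, 2): 6 + (-7) + 14 + 14 = 27
σ = (4, 3, 2, 1): 6 + (-7) + 15 + (-7) = 7
Optimal value attained by: σ = (2, 3, 4, 1).
Answer: det⊕(G) = -10; verdict: NONSINGULAR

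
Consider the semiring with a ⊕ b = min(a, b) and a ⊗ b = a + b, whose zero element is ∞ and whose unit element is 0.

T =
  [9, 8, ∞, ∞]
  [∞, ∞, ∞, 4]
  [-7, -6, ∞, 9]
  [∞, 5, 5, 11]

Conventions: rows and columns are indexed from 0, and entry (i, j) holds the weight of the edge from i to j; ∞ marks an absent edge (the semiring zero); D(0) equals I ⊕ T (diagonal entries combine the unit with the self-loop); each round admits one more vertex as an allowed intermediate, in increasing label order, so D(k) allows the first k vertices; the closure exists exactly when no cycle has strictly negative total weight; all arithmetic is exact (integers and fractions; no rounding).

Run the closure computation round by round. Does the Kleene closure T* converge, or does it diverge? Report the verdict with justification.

D(0):
  [0, 8, ∞, ∞]
  [∞, 0, ∞, 4]
  [-7, -6, 0, 9]
  [∞, 5, 5, 0]
D(1):
  [0, 8, ∞, ∞]
  [∞, 0, ∞, 4]
  [-7, -6, 0, 9]
  [∞, 5, 5, 0]
D(2):
  [0, 8, ∞, 12]
  [∞, 0, ∞, 4]
  [-7, -6, 0, -2]
  [∞, 5, 5, 0]
D(3):
  [0, 8, ∞, 12]
  [∞, 0, ∞, 4]
  [-7, -6, 0, -2]
  [-2, -1, 5, 0]
D(4):
  [0, 8, 17, 12]
  [2, 0, 9, 4]
  [-7, -6, 0, -2]
  [-2, -1, 5, 0]
Key observation: every diagonal entry stays at the unit through all rounds, so no improving cycle exists.
Answer: CONVERGES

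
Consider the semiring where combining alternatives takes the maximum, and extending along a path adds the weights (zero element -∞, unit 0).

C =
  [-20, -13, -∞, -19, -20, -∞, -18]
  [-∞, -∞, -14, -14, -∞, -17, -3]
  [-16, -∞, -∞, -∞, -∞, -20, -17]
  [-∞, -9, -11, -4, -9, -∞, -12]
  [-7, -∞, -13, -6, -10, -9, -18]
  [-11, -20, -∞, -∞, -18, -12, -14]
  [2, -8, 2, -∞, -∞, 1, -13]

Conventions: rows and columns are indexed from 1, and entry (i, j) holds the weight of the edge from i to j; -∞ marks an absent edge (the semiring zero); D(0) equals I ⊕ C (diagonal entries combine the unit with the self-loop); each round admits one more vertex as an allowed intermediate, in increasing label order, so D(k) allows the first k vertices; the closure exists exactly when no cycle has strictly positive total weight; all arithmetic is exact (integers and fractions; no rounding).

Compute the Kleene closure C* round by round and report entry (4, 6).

D(0):
  [0, -13, -∞, -19, -20, -∞, -18]
  [-∞, 0, -14, -14, -∞, -17, -3]
  [-16, -∞, 0, -∞, -∞, -20, -17]
  [-∞, -9, -11, 0, -9, -∞, -12]
  [-7, -∞, -13, -6, 0, -9, -18]
  [-11, -20, -∞, -∞, -18, 0, -14]
  [2, -8, 2, -∞, -∞, 1, 0]
D(1):
  [0, -13, -∞, -19, -20, -∞, -18]
  [-∞, 0, -14, -14, -∞, -17, -3]
  [-16, -29, 0, -35, -36, -20, -17]
  [-∞, -9, -11, 0, -9, -∞, -12]
  [-7, -20, -13, -6, 0, -9, -18]
  [-11, -20, -∞, -30, -18, 0, -14]
  [2, -8, 2, -17, -18, 1, 0]
D(2):
  [0, -13, -27, -19, -20, -30, -16]
  [-∞, 0, -14, -14, -∞, -17, -3]
  [-16, -29, 0, -35, -36, -20, -17]
  [-∞, -9, -11, 0, -9, -26, -12]
  [-7, -20, -13, -6, 0, -9, -18]
  [-11, -20, -34, -30, -18, 0, -14]
  [2, -8, 2, -17, -18, 1, 0]
D(3):
  [0, -13, -27, -19, -20, -30, -16]
  [-30, 0, -14, -14, -50, -17, -3]
  [-16, -29, 0, -35, -36, -20, -17]
  [-27, -9, -11, 0, -9, -26, -12]
  [-7, -20, -13, -6, 0, -9, -18]
  [-11, -20, -34, -30, -18, 0, -14]
  [2, -8, 2, -17, -18, 1, 0]
D(4):
  [0, -13, -27, -19, -20, -30, -16]
  [-30, 0, -14, -14, -23, -17, -3]
  [-16, -29, 0, -35, -36, -20, -17]
  [-27, -9, -11, 0, -9, -26, -12]
  [-7, -15, -13, -6, 0, -9, -18]
  [-11, -20, -34, -30, -18, 0, -14]
  [2, -8, 2, -17, -18, 1, 0]
D(5):
  [0, -13, -27, -19, -20, -29, -16]
  [-30, 0, -14, -14, -23, -17, -3]
  [-16, -29, 0, -35, -36, -20, -17]
  [-16, -9, -11, 0, -9, -18, -12]
  [-7, -15, -13, -6, 0, -9, -18]
  [-11, -20, -31, -24, -18, 0, -14]
  [2, -8, 2, -17, -18, 1, 0]
D(6):
  [0, -13, -27, -19, -20, -29, -16]
  [-28, 0, -14, -14, -23, -17, -3]
  [-16, -29, 0, -35, -36, -20, -17]
  [-16, -9, -11, 0, -9, -18, -12]
  [-7, -15, -13, -6, 0, -9, -18]
  [-11, -20, -31, -24, -18, 0, -14]
  [2, -8, 2, -17, -17, 1, 0]
D(7):
  [0, -13, -14, -19, -20, -15, -16]
  [-1, 0, -1, -14, -20, -2, -3]
  [-15, -25, 0, -34, -34, -16, -17]
  [-10, -9, -10, 0, -9, -11, -12]
  [-7, -15, -13, -6, 0, -9, -18]
  [-11, -20, -12, -24, -18, 0, -14]
  [2, -8, 2, -17, -17, 1, 0]
Answer: C*[4][6] = -11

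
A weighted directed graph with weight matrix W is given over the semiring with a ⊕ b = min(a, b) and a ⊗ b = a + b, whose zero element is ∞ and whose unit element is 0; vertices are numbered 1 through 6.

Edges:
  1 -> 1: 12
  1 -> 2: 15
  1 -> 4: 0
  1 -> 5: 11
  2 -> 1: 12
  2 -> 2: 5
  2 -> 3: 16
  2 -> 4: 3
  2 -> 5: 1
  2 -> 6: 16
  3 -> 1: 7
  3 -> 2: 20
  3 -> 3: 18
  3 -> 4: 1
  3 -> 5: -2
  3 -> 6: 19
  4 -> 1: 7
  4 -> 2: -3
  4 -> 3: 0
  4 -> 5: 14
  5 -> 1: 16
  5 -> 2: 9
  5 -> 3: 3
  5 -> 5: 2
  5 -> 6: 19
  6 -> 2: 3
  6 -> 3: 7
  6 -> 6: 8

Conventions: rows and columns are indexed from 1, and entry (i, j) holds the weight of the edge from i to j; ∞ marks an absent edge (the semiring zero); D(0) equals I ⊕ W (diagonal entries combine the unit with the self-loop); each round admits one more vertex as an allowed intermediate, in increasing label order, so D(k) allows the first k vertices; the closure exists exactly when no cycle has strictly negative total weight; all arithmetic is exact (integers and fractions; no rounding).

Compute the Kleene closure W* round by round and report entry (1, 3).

D(0):
  [0, 15, ∞, 0, 11, ∞]
  [12, 0, 16, 3, 1, 16]
  [7, 20, 0, 1, -2, 19]
  [7, -3, 0, 0, 14, ∞]
  [16, 9, 3, ∞, 0, 19]
  [∞, 3, 7, ∞, ∞, 0]
D(1):
  [0, 15, ∞, 0, 11, ∞]
  [12, 0, 16, 3, 1, 16]
  [7, 20, 0, 1, -2, 19]
  [7, -3, 0, 0, 14, ∞]
  [16, 9, 3, 16, 0, 19]
  [∞, 3, 7, ∞, ∞, 0]
D(2):
  [0, 15, 31, 0, 11, 31]
  [12, 0, 16, 3, 1, 16]
  [7, 20, 0, 1, -2, 19]
  [7, -3, 0, 0, -2, 13]
  [16, 9, 3, 12, 0, 19]
  [15, 3, 7, 6, 4, 0]
D(3):
  [0, 15, 31, 0, 11, 31]
  [12, 0, 16, 3, 1, 16]
  [7, 20, 0, 1, -2, 19]
  [7, -3, 0, 0, -2, 13]
  [10, 9, 3, 4, 0, 19]
  [14, 3, 7, 6, 4, 0]
D(4):
  [0, -3, 0, 0, -2, 13]
  [10, 0, 3, 3, 1, 16]
  [7, -2, 0, 1, -2, 14]
  [7, -3, 0, 0, -2, 13]
  [10, 1, 3, 4, 0, 17]
  [13, 3, 6, 6, 4, 0]
D(5):
  [0, -3, 0, 0, -2, 13]
  [10, 0, 3, 3, 1, 16]
  [7, -2, 0, 1, -2, 14]
  [7, -3, 0, 0, -2, 13]
  [10, 1, 3, 4, 0, 17]
  [13, 3, 6, 6, 4, 0]
D(6):
  [0, -3, 0, 0, -2, 13]
  [10, 0, 3, 3, 1, 16]
  [7, -2, 0, 1, -2, 14]
  [7, -3, 0, 0, -2, 13]
  [10, 1, 3, 4, 0, 17]
  [13, 3, 6, 6, 4, 0]
Answer: W*[1][3] = 0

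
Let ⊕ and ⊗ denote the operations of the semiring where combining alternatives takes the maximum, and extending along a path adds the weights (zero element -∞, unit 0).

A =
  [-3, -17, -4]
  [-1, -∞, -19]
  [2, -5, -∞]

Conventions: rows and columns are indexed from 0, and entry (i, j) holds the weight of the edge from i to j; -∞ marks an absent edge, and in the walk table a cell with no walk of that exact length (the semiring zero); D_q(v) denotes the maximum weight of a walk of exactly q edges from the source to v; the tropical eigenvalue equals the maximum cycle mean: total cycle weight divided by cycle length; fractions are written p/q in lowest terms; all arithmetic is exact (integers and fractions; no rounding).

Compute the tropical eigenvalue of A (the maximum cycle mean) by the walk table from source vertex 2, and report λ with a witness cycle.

q=0: [-∞, -∞, 0]
q=1: [2, -5, -∞]
q=2: [-1, -15, -2]
q=3: [0, -7, -5]
Optimal cycle mean attained by: cycle 0->2->0, total (-4) + 2, length 2.
Answer: λ = -1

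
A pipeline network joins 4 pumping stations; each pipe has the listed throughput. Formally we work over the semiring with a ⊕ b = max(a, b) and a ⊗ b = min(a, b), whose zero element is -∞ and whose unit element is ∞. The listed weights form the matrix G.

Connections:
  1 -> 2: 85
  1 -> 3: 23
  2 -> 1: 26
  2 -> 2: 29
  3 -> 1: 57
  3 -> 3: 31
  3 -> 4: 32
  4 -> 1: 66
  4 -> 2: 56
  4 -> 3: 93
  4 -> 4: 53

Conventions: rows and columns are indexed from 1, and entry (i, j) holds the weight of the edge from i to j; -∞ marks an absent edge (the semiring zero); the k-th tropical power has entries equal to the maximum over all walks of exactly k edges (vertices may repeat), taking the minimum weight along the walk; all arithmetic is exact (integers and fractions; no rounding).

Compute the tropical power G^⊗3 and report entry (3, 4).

G^⊗2:
  [26, 29, 23, 23]
  [26, 29, 23, -∞]
  [32, 57, 32, 32]
  [57, 66, 53, 53]
G^⊗3:
  [26, 29, 23, 23]
  [26, 29, 23, 23]
  [32, 32, 32, 32]
  [53, 57, 53, 53]
Key observation: the optimum is the walk 3->4->4->4, with weight 32 min 53 min 53 = 32.
Optimal value attained by: walk 3->4->4->4.
Answer: (G^⊗3)[3][4] = 32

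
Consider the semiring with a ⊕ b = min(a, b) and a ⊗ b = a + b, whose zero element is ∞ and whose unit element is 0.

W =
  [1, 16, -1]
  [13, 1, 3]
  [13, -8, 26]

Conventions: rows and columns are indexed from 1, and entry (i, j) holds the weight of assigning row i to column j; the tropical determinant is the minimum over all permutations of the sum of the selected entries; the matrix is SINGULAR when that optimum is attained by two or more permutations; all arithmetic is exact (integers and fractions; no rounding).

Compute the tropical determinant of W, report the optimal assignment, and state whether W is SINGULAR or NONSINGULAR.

σ = (1, 2, 3): 1 + 1 + 26 = 28
σ = (1, 3, 2): 1 + 3 + (-8) = -4
σ = (2, 1, 3): 16 + 13 + 26 = 55
σ = (2, 3, 1): 16 + 3 + 13 = 32
σ = (3, 1, 2): (-1) + 13 + (-8) = 4
σ = (3, 2, 1): (-1) + 1 + 13 = 13
Optimal value attained by: σ = (1, 3, 2).
Answer: det⊕(W) = -4; verdict: NONSINGULAR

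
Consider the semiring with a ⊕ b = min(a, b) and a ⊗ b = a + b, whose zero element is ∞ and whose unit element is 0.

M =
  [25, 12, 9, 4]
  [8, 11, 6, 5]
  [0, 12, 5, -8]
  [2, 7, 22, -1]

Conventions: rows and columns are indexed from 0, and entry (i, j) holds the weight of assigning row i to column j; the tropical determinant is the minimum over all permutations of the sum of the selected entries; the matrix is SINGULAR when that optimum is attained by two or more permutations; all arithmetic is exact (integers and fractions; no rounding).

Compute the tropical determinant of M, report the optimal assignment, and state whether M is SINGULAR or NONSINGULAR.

σ = (0, 1, 2, 3): 25 + 11 + 5 + (-1) = 40
σ = (0, 1, 3, 2): 25 + 11 + (-8) + 22 = 50
σ = (0, 2, 1, 3): 25 + 6 + 12 + (-1) = 42
σ = (0, 2, 3, 1): 25 + 6 + (-8) + 7 = 30
σ = (0, 3, 1, 2): 25 + 5 + 12 + 22 = 64
σ = (0, 3, 2, 1): 25 + 5 + 5 + 7 = 42
σ = (1, 0, 2, 3): 12 + 8 + 5 + (-1) = 24
σ = (1, 0, 3, 2): 12 + 8 + (-8) + 22 = 34
σ = (1, 2, 0, 3): 12 + 6 + 0 + (-1) = 17
σ = (1, 2, 3, 0): 12 + 6 + (-8) + 2 = 12
σ = (1, 3, 0, 2): 12 + 5 + 0 + 22 = 39
σ = (1, 3, 2, 0): 12 + 5 + 5 + 2 = 24
σ = (2, 0, 1, 3): 9 + 8 + 12 + (-1) = 28
σ = (2, 0, 3, 1): 9 + 8 + (-8) + 7 = 16
σ = (2, 1, 0, 3): 9 + 11 + 0 + (-1) = 19
σ = (2, 1, 3, 0): 9 + 11 + (-8) + 2 = 14
σ = (2, 3, 0, 1): 9 + 5 + 0 + 7 = 21
σ = (2, 3, 1, 0): 9 + 5 + 12 + 2 = 28
σ = (3, 0, 1, 2): 4 + 8 + 12 + 22 = 46
σ = (3, 0, 2, 1): 4 + 8 + 5 + 7 = 24
σ = (3, 1, 0, 2): 4 + 11 + 0 + 22 = 37
σ = (3, 1, 2, 0): 4 + 11 + 5 + 2 = 22
σ = (3, 2, 0, 1): 4 + 6 + 0 + 7 = 17
σ = (3, 2, 1, 0): 4 + 6 + 12 + 2 = 24
Optimal value attained by: σ = (1, 2, 3, 0).
Answer: det⊕(M) = 12; verdict: NONSINGULAR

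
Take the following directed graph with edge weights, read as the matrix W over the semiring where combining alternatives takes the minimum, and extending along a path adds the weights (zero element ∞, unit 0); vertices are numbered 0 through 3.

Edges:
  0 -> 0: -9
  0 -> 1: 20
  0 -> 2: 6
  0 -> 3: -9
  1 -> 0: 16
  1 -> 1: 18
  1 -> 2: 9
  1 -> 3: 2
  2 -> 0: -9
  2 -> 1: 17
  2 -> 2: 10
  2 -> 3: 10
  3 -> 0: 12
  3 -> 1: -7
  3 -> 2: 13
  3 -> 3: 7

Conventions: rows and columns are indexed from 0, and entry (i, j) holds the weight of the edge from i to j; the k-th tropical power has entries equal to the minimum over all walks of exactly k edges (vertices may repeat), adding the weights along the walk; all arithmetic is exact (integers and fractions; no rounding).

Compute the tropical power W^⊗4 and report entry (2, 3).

W^⊗2:
  [-18, -16, -3, -18]
  [0, -5, 15, 7]
  [-18, 3, -3, -18]
  [3, 0, 2, -5]
W^⊗3:
  [-27, -25, -12, -27]
  [-9, 0, 4, -9]
  [-27, -25, -12, -27]
  [-7, -12, 8, -6]
W^⊗4:
  [-36, -34, -21, -36]
  [-18, -16, -3, -18]
  [-36, -34, -21, -36]
  [-16, -13, -3, -16]
Key observation: the optimum is the walk 2->0->0->0->3, with weight (-9) + (-9) + (-9) + (-9) = -36.
Optimal value attained by: walk 2->0->0->0->3.
Answer: (W^⊗4)[2][3] = -36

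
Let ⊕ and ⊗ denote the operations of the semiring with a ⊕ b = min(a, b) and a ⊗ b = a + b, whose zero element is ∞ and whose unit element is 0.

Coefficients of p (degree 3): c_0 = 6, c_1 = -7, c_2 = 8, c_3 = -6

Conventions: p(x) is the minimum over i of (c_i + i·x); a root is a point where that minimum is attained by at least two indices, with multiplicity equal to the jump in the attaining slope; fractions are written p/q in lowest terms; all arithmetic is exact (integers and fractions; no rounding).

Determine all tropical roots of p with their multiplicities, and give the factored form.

hull edge (i=0, c=6) to (i=1, c=-7): slope -13, span 1
hull edge (i=1, c=-7) to (i=3, c=-6): slope 1/2, span 2
Factored form: p(x) = -6 ⊗ (x ⊕ (-1/2)) ⊗ (x ⊕ (-1/2)) ⊗ (x ⊕ 13)
Answer: roots = -1/2 (mult 2), 13 (mult 1)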